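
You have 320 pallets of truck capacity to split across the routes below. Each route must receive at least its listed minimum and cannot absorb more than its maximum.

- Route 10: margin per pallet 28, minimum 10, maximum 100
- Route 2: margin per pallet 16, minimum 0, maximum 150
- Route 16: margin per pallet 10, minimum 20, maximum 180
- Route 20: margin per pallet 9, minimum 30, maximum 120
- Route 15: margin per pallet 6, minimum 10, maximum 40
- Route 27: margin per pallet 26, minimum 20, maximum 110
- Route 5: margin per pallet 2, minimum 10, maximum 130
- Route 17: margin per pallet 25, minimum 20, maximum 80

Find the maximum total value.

7210

Meeting every minimum uses 10+0+20+30+10+20+10+20 = 120 pallets, leaving 200.
Highest margin per pallet first: Route 10 28 > Route 27 26 > Route 17 25 > Route 2 16 > Route 16 10 > Route 20 9 > Route 15 6 > Route 5 2.
Route 10 takes 90 more to reach its cap of 100 — 110 left.
Route 27 takes 90 more to reach its cap of 110 — 20 left.
Route 17: +20 (room for 60) → 40. Pool exhausted.
Total = 28×100 + 10×20 + 9×30 + 6×10 + 26×110 + 2×10 + 25×40 = 7210.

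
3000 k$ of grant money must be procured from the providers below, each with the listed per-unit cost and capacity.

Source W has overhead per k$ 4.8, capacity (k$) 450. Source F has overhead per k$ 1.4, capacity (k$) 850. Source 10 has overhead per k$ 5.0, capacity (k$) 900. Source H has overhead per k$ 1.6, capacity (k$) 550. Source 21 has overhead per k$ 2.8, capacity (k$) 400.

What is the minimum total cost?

9100

Cheapest first:
Source F at 1.4: take all 850 k$ → 2150 still needed.
Take 550 from Source H at 1.6 → need 1600 more.
Source 21 at 2.8: take all 400 k$ → 1200 still needed.
Take 450 from Source W at 4.8 → need 750 more.
Source 10 at 5.0: take 750 of its 900 → requirement met.
Cost = 850×1.4 + 550×1.6 + 400×2.8 + 450×4.8 + 750×5.0 = 9100.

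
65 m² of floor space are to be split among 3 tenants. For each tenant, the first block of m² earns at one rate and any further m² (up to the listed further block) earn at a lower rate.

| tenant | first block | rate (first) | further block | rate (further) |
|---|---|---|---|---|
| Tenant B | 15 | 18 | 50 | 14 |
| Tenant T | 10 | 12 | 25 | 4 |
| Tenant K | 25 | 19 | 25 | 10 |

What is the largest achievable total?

Order all 6 blocks by rate: Tenant K/first 19 > Tenant B/first 18 > Tenant B/second 14 > Tenant T/first 12 > Tenant K/second 10 > Tenant T/second 4.
Fill Tenant K first block (25 at 19) ; 40 left.
Tenant B/first (18): +15 ; 25 left.
Tenant B/second: +25 of 50 at 14; pool empty.
Total = 19×25 + 18×15 + 14×25 = 1095.

1095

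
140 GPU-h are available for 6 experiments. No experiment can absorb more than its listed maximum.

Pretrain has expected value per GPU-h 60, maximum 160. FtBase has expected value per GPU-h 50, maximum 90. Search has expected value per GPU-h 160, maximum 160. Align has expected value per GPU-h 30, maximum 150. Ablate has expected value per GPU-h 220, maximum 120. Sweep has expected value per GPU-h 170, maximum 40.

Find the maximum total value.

Order the experiments by expected value per GPU-h: Ablate 220 > Sweep 170 > Search 160 > Pretrain 60 > FtBase 50 > Align 30.
Ablate takes 120 to reach its cap of 120 — 20 left.
Sweep has room for 40 but only 20 remain, so it gets 20.
Total = 220×120 + 170×20 = 29800.

29800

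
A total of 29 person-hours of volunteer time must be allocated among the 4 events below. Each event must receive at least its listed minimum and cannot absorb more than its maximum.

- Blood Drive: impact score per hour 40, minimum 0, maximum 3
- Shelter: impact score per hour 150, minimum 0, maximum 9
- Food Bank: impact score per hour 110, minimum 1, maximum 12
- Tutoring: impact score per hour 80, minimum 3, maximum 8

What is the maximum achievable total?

Meeting every minimum uses 0+0+1+3 = 4 person-hours, leaving 25.
Order the events by impact score per hour: Shelter 150 > Food Bank 110 > Tutoring 80 > Blood Drive 40.
Give Shelter 9 more to hit its cap of 9 — 16 left.
Give Food Bank 11 more to hit its cap of 12 — 5 left.
Tutoring takes 5 more to reach its cap of 8 — 0 left.
Total = 150×9 + 110×12 + 80×8 = 3310.

3310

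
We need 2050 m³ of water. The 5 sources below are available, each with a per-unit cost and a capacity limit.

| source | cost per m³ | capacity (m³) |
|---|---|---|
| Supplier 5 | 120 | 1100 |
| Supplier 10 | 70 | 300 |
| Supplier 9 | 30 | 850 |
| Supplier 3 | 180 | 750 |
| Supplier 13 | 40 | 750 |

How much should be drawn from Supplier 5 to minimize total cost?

150

Fill from the cheapest source first.
Supplier 9 (30): use full 850 ; 1200 m³ to go.
Take 750 from Supplier 13 at 40 ; need 450 more.
Supplier 10 (70): use full 300 ; 150 m³ to go.
Supplier 5 at 120: take 150 of its 1100 ; requirement met.
Supplier 3: unused.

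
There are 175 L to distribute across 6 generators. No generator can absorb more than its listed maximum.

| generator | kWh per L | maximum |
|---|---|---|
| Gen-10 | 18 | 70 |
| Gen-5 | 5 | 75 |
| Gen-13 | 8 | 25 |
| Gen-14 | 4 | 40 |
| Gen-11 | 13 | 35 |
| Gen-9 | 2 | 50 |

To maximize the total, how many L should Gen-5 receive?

Highest kWh per L first: Gen-10 18 > Gen-11 13 > Gen-13 8 > Gen-5 5 > Gen-14 4 > Gen-9 2.
Gen-10: +70 to 70 (cap) → 105 left.
Gen-11: +35 to 35 (cap) → 70 left.
Gen-13 takes 25 to reach its cap of 25 → 45 left.
Only 45 left; Gen-5 takes them to reach 45.

45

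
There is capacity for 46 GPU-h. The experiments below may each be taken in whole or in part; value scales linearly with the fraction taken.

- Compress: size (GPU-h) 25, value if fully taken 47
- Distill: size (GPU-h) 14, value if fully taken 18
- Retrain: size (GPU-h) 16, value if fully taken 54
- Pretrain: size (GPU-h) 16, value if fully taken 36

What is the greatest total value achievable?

Best value per unit of size first: Retrain 54/16≈3.38, Pretrain 36/16≈2.25, Compress 47/25≈1.88, Distill 18/14≈1.29.
All 16 GPU-h of Retrain fit (value 54) ; 30 remain.
Take all of Pretrain (16 GPU-h, value 36) ; 14 GPU-h left.
14 GPU-h left: a 14/25 share of Compress gives 47×14/25 = 26.32.
Total value = 116.32.

116.32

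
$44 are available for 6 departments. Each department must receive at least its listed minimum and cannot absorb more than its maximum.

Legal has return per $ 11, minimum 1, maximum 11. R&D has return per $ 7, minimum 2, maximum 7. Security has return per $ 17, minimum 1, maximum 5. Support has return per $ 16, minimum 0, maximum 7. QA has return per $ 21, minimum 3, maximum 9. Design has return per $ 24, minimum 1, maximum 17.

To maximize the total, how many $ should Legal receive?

4

Meeting every minimum uses 1+2+1+0+3+1 = 8 $, leaving 36.
Rank by return per $: Design 24 > QA 21 > Security 17 > Support 16 > Legal 11 > R&D 7.
Design: +16 to 17 (cap) ; 20 left.
QA: +6 to 9 (cap) ; 14 left.
Security: +4 to 5 (cap) ; 10 left.
Support: +7 to 7 (cap) ; 3 left.
Legal has room for 10 more but only 3 remain, so it gets 4.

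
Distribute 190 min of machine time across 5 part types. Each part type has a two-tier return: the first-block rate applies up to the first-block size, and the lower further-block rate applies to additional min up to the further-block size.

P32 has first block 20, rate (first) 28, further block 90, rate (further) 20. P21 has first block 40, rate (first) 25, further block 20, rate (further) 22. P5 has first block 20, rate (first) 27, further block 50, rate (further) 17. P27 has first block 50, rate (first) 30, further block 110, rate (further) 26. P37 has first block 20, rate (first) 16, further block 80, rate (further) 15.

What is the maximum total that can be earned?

5200

Rank every tier by rate: P27/tier1 30 > P32/tier1 28 > P5/tier1 27 > P27/tier2 26 > P21/tier1 25 > P21/tier2 22 > P32/tier2 20 > P5/tier2 17 > P37/tier1 16 > P37/tier2 15.
P27/tier1 (30): +50 — 140 left.
P32/tier1 (28): +20 — 120 left.
P5 tier1 at 27: fill all 20 — 100 left.
P27/tier2: +100 of 110 at 26; pool empty.
Total = 30×50 + 28×20 + 27×20 + 26×100 = 5200.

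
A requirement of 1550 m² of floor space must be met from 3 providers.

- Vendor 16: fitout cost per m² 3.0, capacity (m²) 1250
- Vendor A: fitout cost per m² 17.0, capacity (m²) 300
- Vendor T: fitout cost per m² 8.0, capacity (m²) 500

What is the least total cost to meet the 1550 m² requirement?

6150

Cheapest first:
Take 1250 from Vendor 16 at 3.0 ; need 300 more.
Vendor T (8.0): take the remaining 300 ; done.
Vendor A: unused.
Cost = 1250×3.0 + 300×8.0 = 6150.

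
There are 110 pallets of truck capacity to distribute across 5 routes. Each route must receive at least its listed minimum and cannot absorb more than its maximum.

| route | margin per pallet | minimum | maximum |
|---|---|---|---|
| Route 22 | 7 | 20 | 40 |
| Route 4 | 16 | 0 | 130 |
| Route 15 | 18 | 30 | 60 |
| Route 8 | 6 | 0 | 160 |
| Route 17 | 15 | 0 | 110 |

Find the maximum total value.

1700

Meeting every minimum uses 20+0+30+0+0 = 50 pallets, leaving 60.
Highest margin per pallet first: Route 15 18 > Route 4 16 > Route 17 15 > Route 22 7 > Route 8 6.
Route 15 takes 30 more to reach its cap of 60 ; 30 left.
Only 30 left; Route 4 takes them to reach 30.
Total = 7×20 + 16×30 + 18×60 = 1700.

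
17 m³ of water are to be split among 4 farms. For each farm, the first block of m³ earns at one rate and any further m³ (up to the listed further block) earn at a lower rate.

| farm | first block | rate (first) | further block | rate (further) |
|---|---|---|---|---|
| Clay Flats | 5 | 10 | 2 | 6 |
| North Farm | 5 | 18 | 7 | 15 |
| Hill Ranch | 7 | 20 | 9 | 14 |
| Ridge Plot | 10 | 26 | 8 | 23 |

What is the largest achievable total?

Rank every tier by rate: Ridge Plot/first 26 > Ridge Plot/second 23 > Hill Ranch/first 20 > North Farm/first 18 > North Farm/second 15 > Hill Ranch/second 14 > Clay Flats/first 10 > Clay Flats/second 6.
Fill Ridge Plot first block (10 at 26) — 7 left.
7 remain; put them into Ridge Plot second at 23.
Total = 26×10 + 23×7 = 421.

421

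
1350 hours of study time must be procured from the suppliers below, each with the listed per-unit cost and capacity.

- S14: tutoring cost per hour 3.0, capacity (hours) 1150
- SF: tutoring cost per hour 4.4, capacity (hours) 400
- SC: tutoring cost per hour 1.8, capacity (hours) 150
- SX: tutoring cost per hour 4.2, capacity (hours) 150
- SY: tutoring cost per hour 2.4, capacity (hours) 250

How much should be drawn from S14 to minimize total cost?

950

Use suppliers in increasing cost order.
SC at 1.8: take all 150 hours — 1200 still needed.
SY (2.4): use full 250 — 950 hours to go.
S14 (3.0): take the remaining 950 — done.
SX, SF: unused.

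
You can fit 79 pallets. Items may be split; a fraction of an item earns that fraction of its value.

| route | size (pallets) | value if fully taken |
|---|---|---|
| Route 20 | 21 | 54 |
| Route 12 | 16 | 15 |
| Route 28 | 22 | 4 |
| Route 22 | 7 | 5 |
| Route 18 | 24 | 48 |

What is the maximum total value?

124

Rank by value-to-size ratio: Route 20 54/21≈2.57, Route 18 48/24≈2, Route 12 15/16≈0.938, Route 22 5/7≈0.714, Route 28 4/22≈0.182.
Take all of Route 20 (21 pallets, value 54) → 58 pallets left.
All 24 pallets of Route 18 fit (value 48) → 34 remain.
All 16 pallets of Route 12 fit (value 15) → 18 remain.
Route 22: take in full, 7 pallets for value 5 → 11 left.
11 pallets left: a 11/22 share of Route 28 gives 4×11/22 = 2.
Total value = 124.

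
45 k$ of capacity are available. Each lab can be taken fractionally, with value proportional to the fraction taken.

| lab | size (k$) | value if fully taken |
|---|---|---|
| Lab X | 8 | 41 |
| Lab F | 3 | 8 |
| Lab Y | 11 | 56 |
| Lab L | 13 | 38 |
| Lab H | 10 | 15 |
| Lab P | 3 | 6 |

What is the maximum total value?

159.5

Sort by value density: Lab X 41/8≈5.12, Lab Y 56/11≈5.09, Lab L 38/13≈2.92, Lab F 8/3≈2.67, Lab P 6/3≈2, Lab H 15/10≈1.5.
Lab X: take in full, 8 k$ for value 41 — 37 left.
Lab Y: take in full, 11 k$ for value 56 — 26 left.
All 13 k$ of Lab L fit (value 38) — 13 remain.
Lab F: take in full, 3 k$ for value 8 — 10 left.
All 3 k$ of Lab P fit (value 6) — 7 remain.
Only 7 k$ remain; take 7/10 of Lab H for value 15×7/10 = 10.5.
Total value = 159.5.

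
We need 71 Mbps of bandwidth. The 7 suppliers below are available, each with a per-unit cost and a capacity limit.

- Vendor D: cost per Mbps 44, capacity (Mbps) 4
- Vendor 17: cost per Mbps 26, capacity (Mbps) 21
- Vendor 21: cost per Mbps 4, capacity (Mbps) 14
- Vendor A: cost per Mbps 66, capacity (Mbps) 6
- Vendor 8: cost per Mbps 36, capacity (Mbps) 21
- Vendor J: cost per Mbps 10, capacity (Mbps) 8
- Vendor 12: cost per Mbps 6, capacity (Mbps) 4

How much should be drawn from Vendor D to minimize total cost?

3

Fill from the cheapest supplier first.
Take 14 from Vendor 21 at 4 — need 57 more.
Take 4 from Vendor 12 at 6 — need 53 more.
Take 8 from Vendor J at 10 — need 45 more.
Take 21 from Vendor 17 at 26 — need 24 more.
Take 21 from Vendor 8 at 36 — need 3 more.
Vendor D (44): take the remaining 3 — done.
Vendor A: unused.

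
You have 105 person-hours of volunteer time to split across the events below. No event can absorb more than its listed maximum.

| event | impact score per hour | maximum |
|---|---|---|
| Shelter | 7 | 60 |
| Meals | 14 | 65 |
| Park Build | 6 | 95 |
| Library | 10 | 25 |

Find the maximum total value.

Order the events by impact score per hour: Meals 14 > Library 10 > Shelter 7 > Park Build 6.
Meals: +65 to 65 (cap) → 40 left.
Library: +25 to 25 (cap) → 15 left.
Shelter has room for 60 but only 15 remain, so it gets 15.
Total = 7×15 + 14×65 + 10×25 = 1265.

1265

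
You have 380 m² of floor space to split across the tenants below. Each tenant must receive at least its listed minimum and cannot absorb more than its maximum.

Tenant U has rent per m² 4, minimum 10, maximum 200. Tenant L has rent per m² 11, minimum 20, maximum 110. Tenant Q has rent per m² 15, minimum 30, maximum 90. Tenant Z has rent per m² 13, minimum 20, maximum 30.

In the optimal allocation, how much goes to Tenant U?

Meeting every minimum uses 10+20+30+20 = 80 m², leaving 300.
Rank by rent per m²: Tenant Q 15 > Tenant Z 13 > Tenant L 11 > Tenant U 4.
Give Tenant Q 60 more to hit its cap of 90 → 240 left.
Tenant Z takes 10 more to reach its cap of 30 → 230 left.
Tenant L takes 90 more to reach its cap of 110 → 140 left.
Only 140 left; Tenant U takes them to reach 150.

150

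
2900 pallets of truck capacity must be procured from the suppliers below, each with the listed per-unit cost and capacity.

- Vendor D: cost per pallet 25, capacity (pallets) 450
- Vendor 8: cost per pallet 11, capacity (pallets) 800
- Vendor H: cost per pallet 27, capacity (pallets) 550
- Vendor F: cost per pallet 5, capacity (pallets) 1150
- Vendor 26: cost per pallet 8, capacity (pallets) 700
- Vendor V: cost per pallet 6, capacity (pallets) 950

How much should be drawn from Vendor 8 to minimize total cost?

100

Fill from the cheapest supplier first.
Vendor F at 5: take all 1150 pallets ; 1750 still needed.
Take 950 from Vendor V at 6 ; need 800 more.
Vendor 26 at 8: take all 700 pallets ; 100 still needed.
Vendor 8 at 11: take 100 of its 800 ; requirement met.
Vendor D, Vendor H: unused.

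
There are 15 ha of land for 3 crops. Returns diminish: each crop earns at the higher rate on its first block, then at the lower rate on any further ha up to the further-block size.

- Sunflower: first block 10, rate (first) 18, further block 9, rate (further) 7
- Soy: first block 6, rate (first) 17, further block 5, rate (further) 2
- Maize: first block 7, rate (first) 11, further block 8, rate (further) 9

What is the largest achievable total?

265

Treat each block as its own option and order by rate: Sunflower/first 18 > Soy/first 17 > Maize/first 11 > Maize/second 9 > Sunflower/second 7 > Soy/second 2.
Sunflower/first (18): +10 → 5 left.
Soy/first: +5 of 6 at 17; pool empty.
Total = 18×10 + 17×5 = 265.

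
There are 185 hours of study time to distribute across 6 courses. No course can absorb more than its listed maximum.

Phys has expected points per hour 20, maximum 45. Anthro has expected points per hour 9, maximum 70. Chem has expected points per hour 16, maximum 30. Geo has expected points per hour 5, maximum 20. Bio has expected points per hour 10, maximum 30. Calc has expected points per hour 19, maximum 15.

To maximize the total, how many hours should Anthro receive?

Order the courses by expected points per hour: Phys 20 > Calc 19 > Chem 16 > Bio 10 > Anthro 9 > Geo 5.
Phys: +45 to 45 (cap) — 140 left.
Give Calc 15 to hit its cap of 15 — 125 left.
Chem takes 30 to reach its cap of 30 — 95 left.
Bio takes 30 to reach its cap of 30 — 65 left.
Only 65 left; Anthro takes them to reach 65.

65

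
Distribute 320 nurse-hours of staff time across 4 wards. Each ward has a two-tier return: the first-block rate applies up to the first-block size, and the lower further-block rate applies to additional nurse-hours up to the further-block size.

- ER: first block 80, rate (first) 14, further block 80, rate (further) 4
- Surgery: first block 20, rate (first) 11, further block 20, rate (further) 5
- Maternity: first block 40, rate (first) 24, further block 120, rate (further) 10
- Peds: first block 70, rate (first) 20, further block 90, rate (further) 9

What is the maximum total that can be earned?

Treat each block as its own option and order by rate: Maternity/tier1 24 > Peds/tier1 20 > ER/tier1 14 > Surgery/tier1 11 > Maternity/tier2 10 > Peds/tier2 9 > Surgery/tier2 5 > ER/tier2 4.
Fill Maternity tier1 block (40 at 24) — 280 left.
Peds tier1 at 20: fill all 70 — 210 left.
ER/tier1 (14): +80 — 130 left.
Surgery tier1 at 11: fill all 20 — 110 left.
110 remain; put them into Maternity tier2 at 10.
Total = 24×40 + 20×70 + 14×80 + 11×20 + 10×110 = 4800.

4800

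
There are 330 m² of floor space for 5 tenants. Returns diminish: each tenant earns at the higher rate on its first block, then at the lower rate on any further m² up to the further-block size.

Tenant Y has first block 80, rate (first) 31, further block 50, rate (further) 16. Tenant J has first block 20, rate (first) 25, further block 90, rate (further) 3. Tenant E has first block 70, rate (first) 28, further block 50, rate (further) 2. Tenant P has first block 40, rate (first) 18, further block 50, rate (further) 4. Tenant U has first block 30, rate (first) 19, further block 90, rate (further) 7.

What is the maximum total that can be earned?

7310

Rank every tier by rate: Tenant Y/first 31 > Tenant E/first 28 > Tenant J/first 25 > Tenant U/first 19 > Tenant P/first 18 > Tenant Y/second 16 > Tenant U/second 7 > Tenant P/second 4 > Tenant J/second 3 > Tenant E/second 2.
Fill Tenant Y first block (80 at 31) — 250 left.
Fill Tenant E first block (70 at 28) — 180 left.
Tenant J first at 25: fill all 20 — 160 left.
Fill Tenant U first block (30 at 19) — 130 left.
Tenant P first at 18: fill all 40 — 90 left.
Fill Tenant Y second block (50 at 16) — 40 left.
Tenant U/second: +40 of 90 at 7; pool empty.
Total = 31×80 + 28×70 + 25×20 + 19×30 + 18×40 + 16×50 + 7×40 = 7310.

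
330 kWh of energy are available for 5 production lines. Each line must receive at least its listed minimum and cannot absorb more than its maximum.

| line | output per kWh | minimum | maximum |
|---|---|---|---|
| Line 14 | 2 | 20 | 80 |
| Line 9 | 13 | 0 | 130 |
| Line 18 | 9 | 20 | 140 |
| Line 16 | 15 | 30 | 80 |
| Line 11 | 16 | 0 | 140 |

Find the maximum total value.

4570

Meeting every minimum uses 20+0+20+30+0 = 70 kWh, leaving 260.
Highest output per kWh first: Line 11 16 > Line 16 15 > Line 9 13 > Line 18 9 > Line 14 2.
Line 11 takes 140 more to reach its cap of 140 → 120 left.
Line 16: +50 to 80 (cap) → 70 left.
Line 9 has room for 130 more but only 70 remain, so it gets 70.
Total = 2×20 + 13×70 + 9×20 + 15×80 + 16×140 = 4570.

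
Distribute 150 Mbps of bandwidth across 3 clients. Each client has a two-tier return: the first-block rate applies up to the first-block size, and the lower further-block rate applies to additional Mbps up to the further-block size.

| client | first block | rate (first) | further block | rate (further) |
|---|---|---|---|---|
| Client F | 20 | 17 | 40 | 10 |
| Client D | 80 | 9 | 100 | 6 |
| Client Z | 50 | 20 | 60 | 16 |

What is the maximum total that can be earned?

2500

Order all 6 blocks by rate: Client Z/first 20 > Client F/first 17 > Client Z/second 16 > Client F/second 10 > Client D/first 9 > Client D/second 6.
Client Z/first (20): +50 → 100 left.
Client F first at 17: fill all 20 → 80 left.
Fill Client Z second block (60 at 16) → 20 left.
Client F second at 10: only 20 left, fill 20.
Total = 20×50 + 17×20 + 16×60 + 10×20 = 2500.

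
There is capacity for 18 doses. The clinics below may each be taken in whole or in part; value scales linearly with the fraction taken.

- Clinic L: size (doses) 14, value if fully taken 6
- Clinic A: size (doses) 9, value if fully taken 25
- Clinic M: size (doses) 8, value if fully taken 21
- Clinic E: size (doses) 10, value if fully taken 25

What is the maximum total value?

48.5

Sort by value density: Clinic A 25/9≈2.78, Clinic M 21/8≈2.62, Clinic E 25/10≈2.5, Clinic L 6/14≈0.429.
All 9 doses of Clinic A fit (value 25) ; 9 remain.
Clinic M: take in full, 8 doses for value 21 ; 1 left.
Only 1 doses remain; take 1/10 of Clinic E for value 25×1/10 = 2.5.
Total value = 48.5.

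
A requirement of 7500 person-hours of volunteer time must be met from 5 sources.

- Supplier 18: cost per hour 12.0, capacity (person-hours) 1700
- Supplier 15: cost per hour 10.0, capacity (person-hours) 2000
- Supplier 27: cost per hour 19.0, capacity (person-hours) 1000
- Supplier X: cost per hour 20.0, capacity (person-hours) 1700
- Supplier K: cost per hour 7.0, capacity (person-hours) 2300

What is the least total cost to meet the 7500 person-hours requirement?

85500

Fill from the cheapest source first.
Take 2300 from Supplier K at 7.0 — need 5200 more.
Supplier 15 at 10.0: take all 2000 person-hours — 3200 still needed.
Supplier 18 at 12.0: take all 1700 person-hours — 1500 still needed.
Take 1000 from Supplier 27 at 19.0 — need 500 more.
Take 500 from Supplier X at 20.0 to finish.
Cost = 2300×7.0 + 2000×10.0 + 1700×12.0 + 1000×19.0 + 500×20.0 = 85500.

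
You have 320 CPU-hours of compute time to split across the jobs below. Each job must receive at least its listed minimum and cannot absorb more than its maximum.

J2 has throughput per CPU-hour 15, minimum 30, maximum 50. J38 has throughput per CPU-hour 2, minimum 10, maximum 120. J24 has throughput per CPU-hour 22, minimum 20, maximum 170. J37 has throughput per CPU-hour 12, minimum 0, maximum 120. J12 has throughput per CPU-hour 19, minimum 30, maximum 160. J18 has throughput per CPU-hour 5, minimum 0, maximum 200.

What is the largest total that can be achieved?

Meeting every minimum uses 30+10+20+0+30+0 = 90 CPU-hours, leaving 230.
Highest throughput per CPU-hour first: J24 22 > J12 19 > J2 15 > J37 12 > J18 5 > J38 2.
J24 takes 150 more to reach its cap of 170 → 80 left.
J12 has room for 130 more but only 80 remain, so it gets 110.
Total = 15×30 + 2×10 + 22×170 + 19×110 = 6300.

6300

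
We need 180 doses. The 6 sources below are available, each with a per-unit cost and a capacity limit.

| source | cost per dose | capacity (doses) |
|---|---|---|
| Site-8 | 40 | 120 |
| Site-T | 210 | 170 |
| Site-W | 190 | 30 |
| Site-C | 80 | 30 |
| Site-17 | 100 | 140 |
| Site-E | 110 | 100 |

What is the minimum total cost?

10200

Cheapest first:
Take 120 from Site-8 at 40 → need 60 more.
Take 30 from Site-C at 80 → need 30 more.
Take 30 from Site-17 at 100 to finish.
Site-E, Site-W, Site-T: unused.
Cost = 120×40 + 30×80 + 30×100 = 10200.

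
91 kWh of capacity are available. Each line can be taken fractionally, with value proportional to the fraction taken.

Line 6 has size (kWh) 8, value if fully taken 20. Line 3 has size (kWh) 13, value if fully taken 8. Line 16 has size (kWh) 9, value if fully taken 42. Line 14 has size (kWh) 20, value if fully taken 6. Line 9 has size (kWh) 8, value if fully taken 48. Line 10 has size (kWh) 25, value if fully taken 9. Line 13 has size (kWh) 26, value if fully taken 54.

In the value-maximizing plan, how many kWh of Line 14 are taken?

Sort by value density: Line 9 48/8≈6, Line 16 42/9≈4.67, Line 6 20/8≈2.5, Line 13 54/26≈2.08, Line 3 8/13≈0.615, Line 10 9/25≈0.36, Line 14 6/20≈0.3.
All 8 kWh of Line 9 fit (value 48) → 83 remain.
All 9 kWh of Line 16 fit (value 42) → 74 remain.
Take all of Line 6 (8 kWh, value 20) → 66 kWh left.
Line 13: take in full, 26 kWh for value 54 → 40 left.
Line 3: take in full, 13 kWh for value 8 → 27 left.
All 25 kWh of Line 10 fit (value 9) → 2 remain.
Fill the last 2 kWh with part of Line 14: 2/20 of it earns 0.6.

2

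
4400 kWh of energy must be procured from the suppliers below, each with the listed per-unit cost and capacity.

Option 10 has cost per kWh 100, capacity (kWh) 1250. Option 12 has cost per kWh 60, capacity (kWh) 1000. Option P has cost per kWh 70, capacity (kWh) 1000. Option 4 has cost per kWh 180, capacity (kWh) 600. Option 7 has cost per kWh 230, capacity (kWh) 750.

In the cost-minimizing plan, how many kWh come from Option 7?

550

Use suppliers in increasing cost order.
Option 12 at 60: take all 1000 kWh — 3400 still needed.
Take 1000 from Option P at 70 — need 2400 more.
Take 1250 from Option 10 at 100 — need 1150 more.
Take 600 from Option 4 at 180 — need 550 more.
Option 7 (230): take the remaining 550 — done.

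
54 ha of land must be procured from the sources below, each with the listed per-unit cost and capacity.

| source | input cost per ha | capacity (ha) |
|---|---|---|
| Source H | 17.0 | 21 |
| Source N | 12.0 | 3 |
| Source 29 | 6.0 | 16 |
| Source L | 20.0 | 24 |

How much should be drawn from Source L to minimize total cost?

14

Fill from the cheapest source first.
Source 29 at 6.0: take all 16 ha ; 38 still needed.
Source N (12.0): use full 3 ; 35 ha to go.
Take 21 from Source H at 17.0 ; need 14 more.
Source L (20.0): take the remaining 14 ; done.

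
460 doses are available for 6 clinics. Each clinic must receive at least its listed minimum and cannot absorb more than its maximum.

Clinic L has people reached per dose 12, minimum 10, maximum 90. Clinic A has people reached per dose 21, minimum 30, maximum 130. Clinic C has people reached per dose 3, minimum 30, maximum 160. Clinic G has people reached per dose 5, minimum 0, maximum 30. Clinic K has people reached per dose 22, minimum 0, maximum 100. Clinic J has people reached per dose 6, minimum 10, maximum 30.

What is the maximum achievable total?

6580

Meeting every minimum uses 10+30+30+0+0+10 = 80 doses, leaving 380.
Rank by people reached per dose: Clinic K 22 > Clinic A 21 > Clinic L 12 > Clinic J 6 > Clinic G 5 > Clinic C 3.
Give Clinic K 100 more to hit its cap of 100 — 280 left.
Clinic A takes 100 more to reach its cap of 130 — 180 left.
Clinic L takes 80 more to reach its cap of 90 — 100 left.
Clinic J takes 20 more to reach its cap of 30 — 80 left.
Clinic G: +30 to 30 (cap) — 50 left.
Clinic C: +50 (room for 130) → 80. Pool exhausted.
Total = 12×90 + 21×130 + 3×80 + 5×30 + 22×100 + 6×30 = 6580.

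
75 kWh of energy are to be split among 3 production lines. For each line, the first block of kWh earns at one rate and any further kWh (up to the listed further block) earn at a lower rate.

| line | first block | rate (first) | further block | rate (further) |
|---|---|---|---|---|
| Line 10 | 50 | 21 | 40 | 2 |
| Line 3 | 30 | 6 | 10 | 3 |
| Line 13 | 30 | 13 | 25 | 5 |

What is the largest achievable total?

Treat each block as its own option and order by rate: Line 10/T1 21 > Line 13/T1 13 > Line 3/T1 6 > Line 13/T2 5 > Line 3/T2 3 > Line 10/T2 2.
Fill Line 10 T1 block (50 at 21) ; 25 left.
Line 13/T1: +25 of 30 at 13; pool empty.
Total = 21×50 + 13×25 = 1375.

1375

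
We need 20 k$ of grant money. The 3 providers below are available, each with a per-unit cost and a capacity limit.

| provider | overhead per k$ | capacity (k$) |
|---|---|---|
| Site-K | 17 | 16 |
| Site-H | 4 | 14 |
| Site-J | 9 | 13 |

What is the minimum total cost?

Fill from the cheapest provider first.
Take 14 from Site-H at 4 — need 6 more.
Site-J at 9: take 6 of its 13 — requirement met.
Site-K: unused.
Cost = 14×4 + 6×9 = 110.

110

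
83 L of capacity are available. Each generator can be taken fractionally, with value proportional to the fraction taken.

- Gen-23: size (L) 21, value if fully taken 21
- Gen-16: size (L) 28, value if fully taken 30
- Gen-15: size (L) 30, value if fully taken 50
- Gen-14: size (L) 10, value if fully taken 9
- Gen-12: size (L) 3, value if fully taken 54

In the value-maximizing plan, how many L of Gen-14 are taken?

Rank by value-to-size ratio: Gen-12 54/3≈18, Gen-15 50/30≈1.67, Gen-16 30/28≈1.07, Gen-23 21/21≈1, Gen-14 9/10≈0.9.
All 3 L of Gen-12 fit (value 54) ; 80 remain.
Gen-15: take in full, 30 L for value 50 ; 50 left.
Take all of Gen-16 (28 L, value 30) ; 22 L left.
All 21 L of Gen-23 fit (value 21) ; 1 remain.
1 L left: a 1/10 share of Gen-14 gives 9×1/10 = 0.9.

1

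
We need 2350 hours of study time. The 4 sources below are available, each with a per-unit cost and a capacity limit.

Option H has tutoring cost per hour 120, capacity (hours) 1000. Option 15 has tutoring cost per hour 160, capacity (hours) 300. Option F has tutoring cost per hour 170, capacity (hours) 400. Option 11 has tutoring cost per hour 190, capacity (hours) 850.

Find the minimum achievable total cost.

Fill from the cheapest source first.
Option H at 120: take all 1000 hours ; 1350 still needed.
Option 15 (160): use full 300 ; 1050 hours to go.
Option F (170): use full 400 ; 650 hours to go.
Option 11 (190): take the remaining 650 ; done.
Cost = 1000×120 + 300×160 + 400×170 + 650×190 = 359500.

359500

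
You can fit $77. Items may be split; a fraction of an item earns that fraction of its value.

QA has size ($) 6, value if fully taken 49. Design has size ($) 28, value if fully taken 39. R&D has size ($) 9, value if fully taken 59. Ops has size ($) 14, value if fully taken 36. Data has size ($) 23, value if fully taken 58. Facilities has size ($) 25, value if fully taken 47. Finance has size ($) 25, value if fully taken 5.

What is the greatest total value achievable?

249

Best value per unit of size first: QA 49/6≈8.17, R&D 59/9≈6.56, Ops 36/14≈2.57, Data 58/23≈2.52, Facilities 47/25≈1.88, Design 39/28≈1.39, Finance 5/25≈0.2.
All 6 $ of QA fit (value 49) ; 71 remain.
Take all of R&D (9 $, value 59) ; 62 $ left.
Take all of Ops (14 $, value 36) ; 48 $ left.
All 23 $ of Data fit (value 58) ; 25 remain.
All 25 $ of Facilities fit (value 47) ; 0 remain.
Total value = 249.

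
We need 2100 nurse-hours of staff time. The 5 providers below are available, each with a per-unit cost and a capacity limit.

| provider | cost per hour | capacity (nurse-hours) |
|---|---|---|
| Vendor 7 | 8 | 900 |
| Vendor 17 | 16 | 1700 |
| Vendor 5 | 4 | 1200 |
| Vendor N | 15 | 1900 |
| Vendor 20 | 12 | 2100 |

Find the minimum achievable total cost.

12000

Fill from the cheapest provider first.
Vendor 5 (4): use full 1200 ; 900 nurse-hours to go.
Vendor 7 at 8: take all 900 nurse-hours ; 0 still needed.
Vendor 20, Vendor N, Vendor 17: unused.
Cost = 1200×4 + 900×8 = 12000.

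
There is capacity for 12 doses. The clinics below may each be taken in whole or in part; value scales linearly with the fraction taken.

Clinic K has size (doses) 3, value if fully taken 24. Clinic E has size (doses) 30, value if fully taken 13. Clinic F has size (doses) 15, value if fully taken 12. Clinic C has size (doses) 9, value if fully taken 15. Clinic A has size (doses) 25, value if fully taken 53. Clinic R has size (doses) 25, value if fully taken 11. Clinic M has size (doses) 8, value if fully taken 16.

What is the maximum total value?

43.08

Best value per unit of size first: Clinic K 24/3≈8, Clinic A 53/25≈2.12, Clinic M 16/8≈2, Clinic C 15/9≈1.67, Clinic F 12/15≈0.8, Clinic R 11/25≈0.44, Clinic E 13/30≈0.433.
Clinic K: take in full, 3 doses for value 24 → 9 left.
9 doses left: a 9/25 share of Clinic A gives 53×9/25 = 19.08.
Total value = 43.08.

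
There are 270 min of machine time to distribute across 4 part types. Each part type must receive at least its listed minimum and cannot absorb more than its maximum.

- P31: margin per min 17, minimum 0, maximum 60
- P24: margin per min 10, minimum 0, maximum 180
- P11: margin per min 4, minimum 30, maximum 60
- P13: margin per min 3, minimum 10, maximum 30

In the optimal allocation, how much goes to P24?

170

Meeting every minimum uses 0+0+30+10 = 40 min, leaving 230.
Highest margin per min first: P31 17 > P24 10 > P11 4 > P13 3.
P31 takes 60 more to reach its cap of 60 ; 170 left.
P24: +170 (room for 180) → 170. Pool exhausted.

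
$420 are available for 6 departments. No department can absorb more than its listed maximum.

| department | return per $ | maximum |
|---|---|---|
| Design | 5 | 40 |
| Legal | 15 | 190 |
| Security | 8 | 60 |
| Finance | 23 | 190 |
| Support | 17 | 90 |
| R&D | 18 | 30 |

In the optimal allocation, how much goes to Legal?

Order the departments by return per $: Finance 23 > R&D 18 > Support 17 > Legal 15 > Security 8 > Design 5.
Finance: +190 to 190 (cap) → 230 left.
R&D: +30 to 30 (cap) → 200 left.
Give Support 90 to hit its cap of 90 → 110 left.
Legal: +110 (room for 190) → 110. Pool exhausted.

110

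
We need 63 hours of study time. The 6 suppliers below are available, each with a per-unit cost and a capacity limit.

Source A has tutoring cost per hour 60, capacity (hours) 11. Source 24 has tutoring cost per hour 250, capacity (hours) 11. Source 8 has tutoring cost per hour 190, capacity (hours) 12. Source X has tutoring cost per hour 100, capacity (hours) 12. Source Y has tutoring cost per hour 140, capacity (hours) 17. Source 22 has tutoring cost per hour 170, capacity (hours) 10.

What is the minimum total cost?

8470

Use suppliers in increasing cost order.
Take 11 from Source A at 60 ; need 52 more.
Source X at 100: take all 12 hours ; 40 still needed.
Take 17 from Source Y at 140 ; need 23 more.
Source 22 at 170: take all 10 hours ; 13 still needed.
Take 12 from Source 8 at 190 ; need 1 more.
Source 24 (250): take the remaining 1 ; done.
Cost = 11×60 + 12×100 + 17×140 + 10×170 + 12×190 + 1×250 = 8470.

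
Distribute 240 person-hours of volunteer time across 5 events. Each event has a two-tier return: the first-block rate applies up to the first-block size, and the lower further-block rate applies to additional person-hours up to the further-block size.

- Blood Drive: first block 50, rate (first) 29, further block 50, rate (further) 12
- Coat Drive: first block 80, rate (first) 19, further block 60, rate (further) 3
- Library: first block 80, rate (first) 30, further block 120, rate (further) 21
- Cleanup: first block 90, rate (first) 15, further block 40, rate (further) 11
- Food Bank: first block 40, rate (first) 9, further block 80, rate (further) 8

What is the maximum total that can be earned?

6160

Rank every tier by rate: Library/T1 30 > Blood Drive/T1 29 > Library/T2 21 > Coat Drive/T1 19 > Cleanup/T1 15 > Blood Drive/T2 12 > Cleanup/T2 11 > Food Bank/T1 9 > Food Bank/T2 8 > Coat Drive/T2 3.
Fill Library T1 block (80 at 30) — 160 left.
Blood Drive/T1 (29): +50 — 110 left.
110 remain; put them into Library T2 at 21.
Total = 30×80 + 29×50 + 21×110 = 6160.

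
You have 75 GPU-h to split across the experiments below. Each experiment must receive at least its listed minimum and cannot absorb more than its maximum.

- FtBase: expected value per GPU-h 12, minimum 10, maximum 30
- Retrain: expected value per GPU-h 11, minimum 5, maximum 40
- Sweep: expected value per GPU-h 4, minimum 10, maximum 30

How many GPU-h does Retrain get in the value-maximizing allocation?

35

Meeting every minimum uses 10+5+10 = 25 GPU-h, leaving 50.
Highest expected value per GPU-h first: FtBase 12 > Retrain 11 > Sweep 4.
Give FtBase 20 more to hit its cap of 30 — 30 left.
Only 30 left; Retrain takes them to reach 35.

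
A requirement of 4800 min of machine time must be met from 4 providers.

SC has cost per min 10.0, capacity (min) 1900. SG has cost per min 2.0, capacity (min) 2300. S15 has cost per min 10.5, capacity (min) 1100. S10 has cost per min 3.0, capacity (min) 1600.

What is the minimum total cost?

Cheapest first:
Take 2300 from SG at 2.0 — need 2500 more.
S10 at 3.0: take all 1600 min — 900 still needed.
Take 900 from SC at 10.0 to finish.
S15: unused.
Cost = 2300×2.0 + 1600×3.0 + 900×10.0 = 18400.

18400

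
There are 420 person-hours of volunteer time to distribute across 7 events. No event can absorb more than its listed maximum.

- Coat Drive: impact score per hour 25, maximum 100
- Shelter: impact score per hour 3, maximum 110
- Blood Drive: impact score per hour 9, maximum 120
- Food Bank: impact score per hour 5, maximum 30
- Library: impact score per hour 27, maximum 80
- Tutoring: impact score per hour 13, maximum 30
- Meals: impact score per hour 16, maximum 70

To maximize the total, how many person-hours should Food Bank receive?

20

Order the events by impact score per hour: Library 27 > Coat Drive 25 > Meals 16 > Tutoring 13 > Blood Drive 9 > Food Bank 5 > Shelter 3.
Library: +80 to 80 (cap) ; 340 left.
Coat Drive takes 100 to reach its cap of 100 ; 240 left.
Give Meals 70 to hit its cap of 70 ; 170 left.
Give Tutoring 30 to hit its cap of 30 ; 140 left.
Blood Drive: +120 to 120 (cap) ; 20 left.
Only 20 left; Food Bank takes them to reach 20.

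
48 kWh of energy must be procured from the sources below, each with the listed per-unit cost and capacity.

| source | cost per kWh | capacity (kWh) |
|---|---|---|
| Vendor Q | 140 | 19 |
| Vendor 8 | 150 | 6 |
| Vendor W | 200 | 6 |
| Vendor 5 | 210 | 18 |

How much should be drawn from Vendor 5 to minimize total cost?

Cheapest first:
Vendor Q (140): use full 19 → 29 kWh to go.
Vendor 8 at 150: take all 6 kWh → 23 still needed.
Vendor W (200): use full 6 → 17 kWh to go.
Vendor 5 (210): take the remaining 17 → done.

17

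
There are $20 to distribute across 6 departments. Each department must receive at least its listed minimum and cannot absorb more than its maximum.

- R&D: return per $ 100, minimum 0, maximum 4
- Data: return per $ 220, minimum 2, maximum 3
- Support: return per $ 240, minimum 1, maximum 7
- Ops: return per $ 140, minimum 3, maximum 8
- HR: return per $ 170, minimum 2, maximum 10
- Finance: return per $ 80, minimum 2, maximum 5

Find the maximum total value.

3770

Meeting every minimum uses 0+2+1+3+2+2 = 10 $, leaving 10.
Order the departments by return per $: Support 240 > Data 220 > HR 170 > Ops 140 > R&D 100 > Finance 80.
Support takes 6 more to reach its cap of 7 ; 4 left.
Give Data 1 more to hit its cap of 3 ; 3 left.
HR has room for 8 more but only 3 remain, so it gets 5.
Total = 220×3 + 240×7 + 140×3 + 170×5 + 80×2 = 3770.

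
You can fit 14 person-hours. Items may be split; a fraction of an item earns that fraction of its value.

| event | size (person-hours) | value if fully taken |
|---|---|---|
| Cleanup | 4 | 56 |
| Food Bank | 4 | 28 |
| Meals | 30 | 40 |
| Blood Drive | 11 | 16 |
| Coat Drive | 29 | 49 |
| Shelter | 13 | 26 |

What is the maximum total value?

96

Sort by value density: Cleanup 56/4≈14, Food Bank 28/4≈7, Shelter 26/13≈2, Coat Drive 49/29≈1.69, Blood Drive 16/11≈1.45, Meals 40/30≈1.33.
Cleanup: take in full, 4 person-hours for value 56 — 10 left.
Food Bank: take in full, 4 person-hours for value 28 — 6 left.
Fill the last 6 person-hours with part of Shelter: 6/13 of it earns 12.
Total value = 96.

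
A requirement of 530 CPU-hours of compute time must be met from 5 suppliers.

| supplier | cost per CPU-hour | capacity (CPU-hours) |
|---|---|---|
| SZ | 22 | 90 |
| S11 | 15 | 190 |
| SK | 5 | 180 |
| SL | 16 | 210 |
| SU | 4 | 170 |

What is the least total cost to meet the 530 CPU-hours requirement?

Cheapest first:
Take 170 from SU at 4 → need 360 more.
Take 180 from SK at 5 → need 180 more.
S11 (15): take the remaining 180 → done.
SL, SZ: unused.
Cost = 170×4 + 180×5 + 180×15 = 4280.

4280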